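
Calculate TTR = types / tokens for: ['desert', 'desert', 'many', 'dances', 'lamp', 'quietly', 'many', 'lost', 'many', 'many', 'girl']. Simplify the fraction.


Tokens: 11
Unique types: ('dances', 'desert', 'girl', 'lamp', 'lost', 'many', 'quietly') = 7
TTR = 7/11
Already in lowest terms.

7/11


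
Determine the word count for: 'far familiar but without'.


Counting words by splitting on spaces:
  Word 1: 'far'
  Word 2: 'familiar'
  Word 3: 'but'
  Word 4: 'without'
Total words: 4

4


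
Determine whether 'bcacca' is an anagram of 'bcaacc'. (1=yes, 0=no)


Sort characters of 'bcacca': 'aabccc'
Sort characters of 'bcaacc': 'aabccc'
Sorted forms match -> they ARE anagrams
Result: 1

1


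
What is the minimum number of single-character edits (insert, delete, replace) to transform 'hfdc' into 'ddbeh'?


Building DP table for s1='hfdc' (len 4) and s2='ddbeh' (len 5):
       d  d  b  e  h
    0  1  2  3  4  5
  h 1  1  2  3  4  4
  f 2  2  2  3  4  5
  d 3  2  2  3  4  5
  c 4  3  3  3  4  5
Edit distance = dp[4][5] = 5

5


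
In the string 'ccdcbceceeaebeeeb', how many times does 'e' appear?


Scanning 'ccdcbceceeaebeeeb' for 'e':
  Position 6: 'e' -> MATCH (count: 1)
  Position 8: 'e' -> MATCH (count: 2)
  Position 9: 'e' -> MATCH (count: 3)
  Position 11: 'e' -> MATCH (count: 4)
  Position 13: 'e' -> MATCH (count: 5)
  Position 14: 'e' -> MATCH (count: 6)
  Position 15: 'e' -> MATCH (count: 7)
Total occurrences of 'e': 7

7


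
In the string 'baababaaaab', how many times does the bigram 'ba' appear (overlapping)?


Scanning 'baababaaaab' for bigram 'ba':
  Position 0: 'ba' -> MATCH
  Position 1: 'aa' -> no
  Position 2: 'ab' -> no
  Position 3: 'ba' -> MATCH
  Position 4: 'ab' -> no
  Position 5: 'ba' -> MATCH
  Position 6: 'aa' -> no
  Position 7: 'aa' -> no
  Position 8: 'aa' -> no
  Position 9: 'ab' -> no
Total matches: 3

3


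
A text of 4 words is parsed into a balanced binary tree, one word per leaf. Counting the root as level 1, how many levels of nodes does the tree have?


In a balanced binary tree with n leaves the deepest leaf is ceil(log2(n)) edges below the root,
so counting node levels inclusive of root and leaves gives ceil(log2(n)) + 1 levels.
log2(4) = 2.0000
ceil(2.0000) = 2
levels = 2 + 1 = 3

3


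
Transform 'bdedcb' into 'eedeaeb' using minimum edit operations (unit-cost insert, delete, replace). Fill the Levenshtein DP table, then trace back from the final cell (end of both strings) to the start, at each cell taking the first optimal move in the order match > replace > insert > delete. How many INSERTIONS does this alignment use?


Edit distance = 4. Backtracking from cell (6, 7) with preference match > replace > insert > delete,
then listing the resulting alignment 'bdedcb' -> 'eedeaeb' left to right:
  Step 1: insert 'e' [insertion #1]
  Step 2: replace b->e
  Step 3: keep 'd'
  Step 4: keep 'e'
  Step 5: replace d->a
  Step 6: replace c->e
  Step 7: keep 'b'
Total insertions: 1

1


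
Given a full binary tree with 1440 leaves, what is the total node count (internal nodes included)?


Leaf nodes (terminals): 1440
Internal nodes = n - 1 = 1440 - 1 = 1439
Total = leaves + internal = 1440 + 1439 = 2879

2879


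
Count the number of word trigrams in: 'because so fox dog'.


Word trigrams from [4] words:
  Trigram 1: (because so fox)
  Trigram 2: (so fox dog)
Total word trigrams: 4 - 2 = 2

2


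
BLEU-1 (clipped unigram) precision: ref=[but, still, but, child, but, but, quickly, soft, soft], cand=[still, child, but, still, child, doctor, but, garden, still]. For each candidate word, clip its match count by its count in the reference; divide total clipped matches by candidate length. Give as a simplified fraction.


Reference word counts: {'but': 4, 'child': 1, 'quickly': 1, 'soft': 2, 'still': 1}
Checking each candidate word (with clipping):
  'still' -> in reference (ref count 1, used 1/1) -> match (matches: 1)
  'child' -> in reference (ref count 1, used 1/1) -> match (matches: 2)
  'but' -> in reference (ref count 4, used 1/4) -> match (matches: 3)
  'still' -> ref count 1 already used up (1/1) -> clipped, no match (matches: 3)
  'child' -> ref count 1 already used up (1/1) -> clipped, no match (matches: 3)
  'doctor' -> not in reference -> no match (matches: 3)
  'but' -> in reference (ref count 4, used 2/4) -> match (matches: 4)
  'garden' -> not in reference -> no match (matches: 4)
  'still' -> ref count 1 already used up (1/1) -> clipped, no match (matches: 4)
Clipped matches: 4, Candidate length: 9
Precision = 4/9

4/9


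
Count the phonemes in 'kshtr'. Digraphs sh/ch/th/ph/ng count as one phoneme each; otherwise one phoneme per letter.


Parsing 'kshtr' greedily, digraphs first:
  'k' -> consonant phoneme (phonemes so far: 1)
  'sh' -> digraph (1 consonant phoneme) (phonemes so far: 2)
  't' -> consonant phoneme (phonemes so far: 3)
  'r' -> consonant phoneme (phonemes so far: 4)
Total phonemes: 4

4


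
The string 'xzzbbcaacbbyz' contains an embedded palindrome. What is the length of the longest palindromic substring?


Scanning 'xzzbbcaacbbyz' for palindromic substrings.
Substring at positions 3-10: 'bbcaacbb'.
Check: reverse('bbcaacbb') = 'bbcaacbb' -> palindrome confirmed.
Neighbouring characters ('z' / 'y') break symmetry, so it cannot extend further.
No longer palindromic substring exists; longest length = 8

8


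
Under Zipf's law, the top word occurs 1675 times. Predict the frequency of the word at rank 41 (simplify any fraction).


Zipf's law: freq(rank) = f1 / rank
f1 = 1675, rank = 41
freq = 1675 / 41
GCD(1675, 41) = 1
Simplified: 1675/41

1675/41


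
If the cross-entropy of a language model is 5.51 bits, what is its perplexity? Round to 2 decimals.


Perplexity formula: PP = 2^H
H = 5.51
PP = 2^5.51
Decompose: 2^5.51 = 2^5 * 2^0.51
2^5 = 32, 2^0.51 ~ 1.4240502
PP ~ 32 * 1.4240502 = 45.5696064
Rounded to 2 decimals: 45.57

45.57


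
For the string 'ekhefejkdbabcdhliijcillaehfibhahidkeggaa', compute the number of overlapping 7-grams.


String 'ekhefejkdbabcdhliijcillaehfibhahidkeggaa' has length L = 40.
Number of overlapping n-grams = L - n + 1
Substituting: 40 - 7 + 1 = 34

34


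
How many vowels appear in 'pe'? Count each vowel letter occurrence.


Scanning each character of 'pe':
  Position 1: 'p' -> consonant (running count: 0)
  Position 2: 'e' -> vowel (running count: 1)
Total vowels: 1

1


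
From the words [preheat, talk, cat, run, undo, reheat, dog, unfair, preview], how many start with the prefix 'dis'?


Checking each word for prefix 'dis':
  'preheat' -> no (count: 0)
  'talk' -> no (count: 0)
  'cat' -> no (count: 0)
  'run' -> no (count: 0)
  'undo' -> no (count: 0)
  'reheat' -> no (count: 0)
  'dog' -> no (count: 0)
  'unfair' -> no (count: 0)
  'preview' -> no (count: 0)
Total with prefix 'dis': 0

0


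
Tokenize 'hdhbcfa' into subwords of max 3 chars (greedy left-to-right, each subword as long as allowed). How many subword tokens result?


'hdhbcfa' has 7 characters.
Chunking with max size 3:
  Chunk 1: 'hdh' (positions 0-2)
  Chunk 2: 'bcf' (positions 3-5)
  Chunk 3: 'a' (positions 6-6)
Total chunks: ceil(7 / 3) = 3

3


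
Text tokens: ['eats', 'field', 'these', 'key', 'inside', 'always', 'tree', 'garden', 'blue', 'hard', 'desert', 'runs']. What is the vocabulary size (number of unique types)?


Listing all tokens and tracking unique types:
  Token 1: 'eats' -> NEW (unique so far: 1)
  Token 2: 'field' -> NEW (unique so far: 2)
  Token 3: 'these' -> NEW (unique so far: 3)
  Token 4: 'key' -> NEW (unique so far: 4)
  Token 5: 'inside' -> NEW (unique so far: 5)
  Token 6: 'always' -> NEW (unique so far: 6)
  Token 7: 'tree' -> NEW (unique so far: 7)
  Token 8: 'garden' -> NEW (unique so far: 8)
  Token 9: 'blue' -> NEW (unique so far: 9)
  Token 10: 'hard' -> NEW (unique so far: 10)
  Token 11: 'desert' -> NEW (unique so far: 11)
  Token 12: 'runs' -> NEW (unique so far: 12)
Unique types: ('always', 'blue', 'desert', 'eats', 'field', 'garden', 'hard', 'inside', 'key', 'runs', 'these', 'tree')
Vocabulary size: 12

12


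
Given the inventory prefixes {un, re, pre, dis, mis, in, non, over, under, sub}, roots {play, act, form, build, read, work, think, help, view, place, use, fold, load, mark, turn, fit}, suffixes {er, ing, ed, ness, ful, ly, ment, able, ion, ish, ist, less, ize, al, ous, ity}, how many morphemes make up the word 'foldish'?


Segmenting 'foldish' against the inventory:
  'fold' -> root (morpheme 1)
  'ish' -> suffix (morpheme 2)
Total morphemes: 2

2


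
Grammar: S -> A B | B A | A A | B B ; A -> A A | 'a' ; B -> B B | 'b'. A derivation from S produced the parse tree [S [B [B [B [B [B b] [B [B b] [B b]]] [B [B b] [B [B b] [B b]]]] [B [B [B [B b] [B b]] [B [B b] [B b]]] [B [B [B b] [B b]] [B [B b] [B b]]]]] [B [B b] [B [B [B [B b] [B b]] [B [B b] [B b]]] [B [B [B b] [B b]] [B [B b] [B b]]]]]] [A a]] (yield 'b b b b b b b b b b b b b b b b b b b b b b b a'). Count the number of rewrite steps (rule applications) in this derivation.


Every bracketed nonterminal node [X ...] in the tree is produced by exactly one rule application.
Reading the tree off as a leftmost derivation:
  Step 1: S  =>  B A   (applied S -> B A)
  Step 2: B A  =>  B B A   (applied B -> B B)
  Step 3: B B A  =>  B B B A   (applied B -> B B)
  Step 4: B B B A  =>  B B B B A   (applied B -> B B)
  Step 5: B B B B A  =>  B B B B B A   (applied B -> B B)
  Step 6: B B B B B A  =>  b B B B B A   (applied B -> b)
  Step 7: b B B B B A  =>  b B B B B B A   (applied B -> B B)
  Step 8: b B B B B B A  =>  b b B B B B A   (applied B -> b)
  Step 9: b b B B B B A  =>  b b b B B B A   (applied B -> b)
  Step 10: b b b B B B A  =>  b b b B B B B A   (applied B -> B B)
  Step 11: b b b B B B B A  =>  b b b b B B B A   (applied B -> b)
  Step 12: b b b b B B B A  =>  b b b b B B B B A   (applied B -> B B)
  Step 13: b b b b B B B B A  =>  b b b b b B B B A   (applied B -> b)
  Step 14: b b b b b B B B A  =>  b b b b b b B B A   (applied B -> b)
  Step 15: b b b b b b B B A  =>  b b b b b b B B B A   (applied B -> B B)
  Step 16: b b b b b b B B B A  =>  b b b b b b B B B B A   (applied B -> B B)
  Step 17: b b b b b b B B B B A  =>  b b b b b b B B B B B A   (applied B -> B B)
  Step 18: b b b b b b B B B B B A  =>  b b b b b b b B B B B A   (applied B -> b)
  Step 19: b b b b b b b B B B B A  =>  b b b b b b b b B B B A   (applied B -> b)
  Step 20: b b b b b b b b B B B A  =>  b b b b b b b b B B B B A   (applied B -> B B)
  Step 21: b b b b b b b b B B B B A  =>  b b b b b b b b b B B B A   (applied B -> b)
  Step 22: b b b b b b b b b B B B A  =>  b b b b b b b b b b B B A   (applied B -> b)
  Step 23: b b b b b b b b b b B B A  =>  b b b b b b b b b b B B B A   (applied B -> B B)
  Step 24: b b b b b b b b b b B B B A  =>  b b b b b b b b b b B B B B A   (applied B -> B B)
  Step 25: b b b b b b b b b b B B B B A  =>  b b b b b b b b b b b B B B A   (applied B -> b)
  Step 26: b b b b b b b b b b b B B B A  =>  b b b b b b b b b b b b B B A   (applied B -> b)
  Step 27: b b b b b b b b b b b b B B A  =>  b b b b b b b b b b b b B B B A   (applied B -> B B)
  Step 28: b b b b b b b b b b b b B B B A  =>  b b b b b b b b b b b b b B B A   (applied B -> b)
  Step 29: b b b b b b b b b b b b b B B A  =>  b b b b b b b b b b b b b b B A   (applied B -> b)
  Step 30: b b b b b b b b b b b b b b B A  =>  b b b b b b b b b b b b b b B B A   (applied B -> B B)
  Step 31: b b b b b b b b b b b b b b B B A  =>  b b b b b b b b b b b b b b b B A   (applied B -> b)
  Step 32: b b b b b b b b b b b b b b b B A  =>  b b b b b b b b b b b b b b b B B A   (applied B -> B B)
  Step 33: b b b b b b b b b b b b b b b B B A  =>  b b b b b b b b b b b b b b b B B B A   (applied B -> B B)
  Step 34: b b b b b b b b b b b b b b b B B B A  =>  b b b b b b b b b b b b b b b B B B B A   (applied B -> B B)
  Step 35: b b b b b b b b b b b b b b b B B B B A  =>  b b b b b b b b b b b b b b b b B B B A   (applied B -> b)
  Step 36: b b b b b b b b b b b b b b b b B B B A  =>  b b b b b b b b b b b b b b b b b B B A   (applied B -> b)
  Step 37: b b b b b b b b b b b b b b b b b B B A  =>  b b b b b b b b b b b b b b b b b B B B A   (applied B -> B B)
  Step 38: b b b b b b b b b b b b b b b b b B B B A  =>  b b b b b b b b b b b b b b b b b b B B A   (applied B -> b)
  Step 39: b b b b b b b b b b b b b b b b b b B B A  =>  b b b b b b b b b b b b b b b b b b b B A   (applied B -> b)
  Step 40: b b b b b b b b b b b b b b b b b b b B A  =>  b b b b b b b b b b b b b b b b b b b B B A   (applied B -> B B)
  Step 41: b b b b b b b b b b b b b b b b b b b B B A  =>  b b b b b b b b b b b b b b b b b b b B B B A   (applied B -> B B)
  Step 42: b b b b b b b b b b b b b b b b b b b B B B A  =>  b b b b b b b b b b b b b b b b b b b b B B A   (applied B -> b)
  Step 43: b b b b b b b b b b b b b b b b b b b b B B A  =>  b b b b b b b b b b b b b b b b b b b b b B A   (applied B -> b)
  Step 44: b b b b b b b b b b b b b b b b b b b b b B A  =>  b b b b b b b b b b b b b b b b b b b b b B B A   (applied B -> B B)
  Step 45: b b b b b b b b b b b b b b b b b b b b b B B A  =>  b b b b b b b b b b b b b b b b b b b b b b B A   (applied B -> b)
  Step 46: b b b b b b b b b b b b b b b b b b b b b b B A  =>  b b b b b b b b b b b b b b b b b b b b b b b A   (applied B -> b)
  Step 47: b b b b b b b b b b b b b b b b b b b b b b b A  =>  b b b b b b b b b b b b b b b b b b b b b b b a   (applied A -> a)
Final yield: b b b b b b b b b b b b b b b b b b b b b b b a
Total rewrite steps: 47

47


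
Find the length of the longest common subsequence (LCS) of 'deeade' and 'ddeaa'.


DP table for LCS of 'deeade' and 'ddeaa':
       d  d  e  a  a
    0  0  0  0  0  0
  d 0  1  1  1  1  1
  e 0  1  1  2  2  2
  e 0  1  1  2  2  2
  a 0  1  1  2  3  3
  d 0  1  2  2  3  3
  e 0  1  2  3  3  3
LCS: 'dea'
LCS length = 3

3


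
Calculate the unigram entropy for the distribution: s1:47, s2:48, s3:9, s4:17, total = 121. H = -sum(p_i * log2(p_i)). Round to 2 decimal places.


Computing entropy H = -sum(p_i * log2(p_i)):
  s1: p = 47/121 = 0.3884, -p*log2(p) = 0.5299
  s2: p = 48/121 = 0.3967, -p*log2(p) = 0.5292
  s3: p = 9/121 = 0.0744, -p*log2(p) = 0.2788
  s4: p = 17/121 = 0.1405, -p*log2(p) = 0.3978
H = sum of terms = 1.7357
Rounded to 2 decimals: 1.74

1.74


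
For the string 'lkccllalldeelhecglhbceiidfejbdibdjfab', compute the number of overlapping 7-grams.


String 'lkccllalldeelhecglhbceiidfejbdibdjfab' has length L = 37.
Number of overlapping n-grams = L - n + 1
Substituting: 37 - 7 + 1 = 31

31


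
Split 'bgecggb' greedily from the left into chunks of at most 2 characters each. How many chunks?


'bgecggb' has 7 characters.
Chunking with max size 2:
  Chunk 1: 'bg' (positions 0-1)
  Chunk 2: 'ec' (positions 2-3)
  Chunk 3: 'gg' (positions 4-5)
  Chunk 4: 'b' (positions 6-6)
Total chunks: ceil(7 / 2) = 4

4


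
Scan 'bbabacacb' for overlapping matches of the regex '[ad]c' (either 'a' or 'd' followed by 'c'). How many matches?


Pattern: [ad]c means either 'a' or 'd' followed by 'c'.
Scanning 'bbabacacb' position-by-position:
  Pos 0: window 'bb' -> no
  Pos 1: window 'ba' -> no
  Pos 2: window 'ab' -> no
  Pos 3: window 'ba' -> no
  Pos 4: window 'ac' -> MATCH
  Pos 5: window 'ca' -> no
  Pos 6: window 'ac' -> MATCH
  Pos 7: window 'cb' -> no
  Pos 8: window 'b' -> no
Total matches: 2

2


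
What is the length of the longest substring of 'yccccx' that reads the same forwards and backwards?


Scanning 'yccccx' for palindromic substrings.
Substring at positions 1-4: 'cccc'.
Check: reverse('cccc') = 'cccc' -> palindrome confirmed.
Neighbouring characters ('y' / 'x') break symmetry, so it cannot extend further.
No longer palindromic substring exists; longest length = 4

4


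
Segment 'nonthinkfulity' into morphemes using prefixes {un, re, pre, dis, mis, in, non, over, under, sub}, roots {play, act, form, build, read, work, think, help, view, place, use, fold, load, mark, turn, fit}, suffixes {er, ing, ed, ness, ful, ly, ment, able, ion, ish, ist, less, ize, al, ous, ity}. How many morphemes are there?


Segmenting 'nonthinkfulity' against the inventory:
  'non' -> prefix (morpheme 1)
  'think' -> root (morpheme 2)
  'ful' -> suffix (morpheme 3)
  'ity' -> suffix (morpheme 4)
Total morphemes: 4

4


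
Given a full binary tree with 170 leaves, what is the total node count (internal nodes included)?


Leaf nodes (terminals): 170
Internal nodes = n - 1 = 170 - 1 = 169
Total = leaves + internal = 170 + 169 = 339

339


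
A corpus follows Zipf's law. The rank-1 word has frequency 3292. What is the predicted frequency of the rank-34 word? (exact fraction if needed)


Zipf's law: freq(rank) = f1 / rank
f1 = 3292, rank = 34
freq = 3292 / 34
GCD(3292, 34) = 2
Simplified: 1646/17

1646/17


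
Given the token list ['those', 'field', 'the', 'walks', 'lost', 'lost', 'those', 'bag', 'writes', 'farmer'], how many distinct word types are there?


Listing all tokens and tracking unique types:
  Token 1: 'those' -> NEW (unique so far: 1)
  Token 2: 'field' -> NEW (unique so far: 2)
  Token 3: 'the' -> NEW (unique so far: 3)
  Token 4: 'walks' -> NEW (unique so far: 4)
  Token 5: 'lost' -> NEW (unique so far: 5)
  Token 6: 'lost' -> duplicate (unique so far: 5)
  Token 7: 'those' -> duplicate (unique so far: 5)
  Token 8: 'bag' -> NEW (unique so far: 6)
  Token 9: 'writes' -> NEW (unique so far: 7)
  Token 10: 'farmer' -> NEW (unique so far: 8)
Unique types: ('bag', 'farmer', 'field', 'lost', 'the', 'those', 'walks', 'writes')
Vocabulary size: 8

8


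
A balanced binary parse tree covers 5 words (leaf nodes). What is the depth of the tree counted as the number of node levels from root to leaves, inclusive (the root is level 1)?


In a balanced binary tree with n leaves the deepest leaf is ceil(log2(n)) edges below the root,
so counting node levels inclusive of root and leaves gives ceil(log2(n)) + 1 levels.
log2(5) = 2.3219
ceil(2.3219) = 3
levels = 3 + 1 = 4

4


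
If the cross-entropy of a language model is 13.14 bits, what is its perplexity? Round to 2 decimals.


Perplexity formula: PP = 2^H
H = 13.14
PP = 2^13.14
Decompose: 2^13.14 = 2^13 * 2^0.14
2^13 = 8192, 2^0.14 ~ 1.1019051
PP ~ 8192 * 1.1019051 = 9026.8065792
Rounded to 2 decimals: 9026.81

9026.81


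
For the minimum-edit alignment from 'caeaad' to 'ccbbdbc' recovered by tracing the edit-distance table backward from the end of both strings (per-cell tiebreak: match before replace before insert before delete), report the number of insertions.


Edit distance = 6. Backtracking from cell (6, 7) with preference match > replace > insert > delete,
then listing the resulting alignment 'caeaad' -> 'ccbbdbc' left to right:
  Step 1: insert 'c' [insertion #1]
  Step 2: keep 'c'
  Step 3: replace a->b
  Step 4: replace e->b
  Step 5: replace a->d
  Step 6: replace a->b
  Step 7: replace d->c
Total insertions: 1

1


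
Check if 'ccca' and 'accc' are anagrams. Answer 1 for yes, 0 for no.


Sort characters of 'ccca': 'accc'
Sort characters of 'accc': 'accc'
Sorted forms match -> they ARE anagrams
Result: 1

1


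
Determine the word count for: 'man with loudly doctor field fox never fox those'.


Counting words by splitting on spaces:
  Word 1: 'man'
  Word 2: 'with'
  Word 3: 'loudly'
  Word 4: 'doctor'
  Word 5: 'field'
  Word 6: 'fox'
  Word 7: 'never'
  Word 8: 'fox'
  Word 9: 'those'
Total words: 9

9


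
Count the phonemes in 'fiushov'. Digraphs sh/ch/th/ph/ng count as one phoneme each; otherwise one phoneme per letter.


Parsing 'fiushov' greedily, digraphs first:
  'f' -> consonant phoneme (phonemes so far: 1)
  'i' -> vowel phoneme (phonemes so far: 2)
  'u' -> vowel phoneme (phonemes so far: 3)
  'sh' -> digraph (1 consonant phoneme) (phonemes so far: 4)
  'o' -> vowel phoneme (phonemes so far: 5)
  'v' -> consonant phoneme (phonemes so far: 6)
Total phonemes: 6

6


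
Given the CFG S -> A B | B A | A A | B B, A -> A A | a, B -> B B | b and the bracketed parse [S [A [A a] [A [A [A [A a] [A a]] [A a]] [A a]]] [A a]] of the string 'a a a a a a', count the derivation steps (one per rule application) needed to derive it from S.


Every bracketed nonterminal node [X ...] in the tree is produced by exactly one rule application.
Reading the tree off as a leftmost derivation:
  Step 1: S  =>  A A   (applied S -> A A)
  Step 2: A A  =>  A A A   (applied A -> A A)
  Step 3: A A A  =>  a A A   (applied A -> a)
  Step 4: a A A  =>  a A A A   (applied A -> A A)
  Step 5: a A A A  =>  a A A A A   (applied A -> A A)
  Step 6: a A A A A  =>  a A A A A A   (applied A -> A A)
  Step 7: a A A A A A  =>  a a A A A A   (applied A -> a)
  Step 8: a a A A A A  =>  a a a A A A   (applied A -> a)
  Step 9: a a a A A A  =>  a a a a A A   (applied A -> a)
  Step 10: a a a a A A  =>  a a a a a A   (applied A -> a)
  Step 11: a a a a a A  =>  a a a a a a   (applied A -> a)
Final yield: a a a a a a
Total rewrite steps: 11

11


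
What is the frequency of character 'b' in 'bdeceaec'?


Scanning 'bdeceaec' for 'b':
  Position 0: 'b' -> MATCH (count: 1)
Total occurrences of 'b': 1

1


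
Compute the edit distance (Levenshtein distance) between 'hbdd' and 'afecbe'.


Building DP table for s1='hbdd' (len 4) and s2='afecbe' (len 6):
       a  f  e  c  b  e
    0  1  2  3  4  5  6
  h 1  1  2  3  4  5  6
  b 2  2  2  3  4  4  5
  d 3  3  3  3  4  5  5
  d 4  4  4  4  4  5  6
Edit distance = dp[4][6] = 6

6


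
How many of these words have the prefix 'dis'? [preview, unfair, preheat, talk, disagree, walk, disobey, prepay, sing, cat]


Checking each word for prefix 'dis':
  'preview' -> no (count: 0)
  'unfair' -> no (count: 0)
  'preheat' -> no (count: 0)
  'talk' -> no (count: 0)
  'disagree' -> YES, starts with 'dis' (count: 1)
  'walk' -> no (count: 1)
  'disobey' -> YES, starts with 'dis' (count: 2)
  'prepay' -> no (count: 2)
  'sing' -> no (count: 2)
  'cat' -> no (count: 2)
Total with prefix 'dis': 2

2


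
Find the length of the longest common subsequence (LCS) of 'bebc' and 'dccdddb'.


DP table for LCS of 'bebc' and 'dccdddb':
       d  c  c  d  d  d  b
    0  0  0  0  0  0  0  0
  b 0  0  0  0  0  0  0  1
  e 0  0  0  0  0  0  0  1
  b 0  0  0  0  0  0  0  1
  c 0  0  1  1  1  1  1  1
LCS: 'b'
LCS length = 1

1


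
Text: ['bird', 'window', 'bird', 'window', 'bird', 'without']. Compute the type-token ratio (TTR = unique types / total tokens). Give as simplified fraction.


Tokens: 6
Unique types: ('bird', 'window', 'without') = 3
TTR = 3/6
Simplify: divide both by 3 -> 1/2
TTR = 1/2

1/2


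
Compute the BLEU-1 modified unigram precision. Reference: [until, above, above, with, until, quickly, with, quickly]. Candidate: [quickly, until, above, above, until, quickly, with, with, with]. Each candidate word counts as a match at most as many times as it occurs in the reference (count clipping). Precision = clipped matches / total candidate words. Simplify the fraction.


Reference word counts: {'above': 2, 'quickly': 2, 'until': 2, 'with': 2}
Checking each candidate word (with clipping):
  'quickly' -> in reference (ref count 2, used 1/2) -> match (matches: 1)
  'until' -> in reference (ref count 2, used 1/2) -> match (matches: 2)
  'above' -> in reference (ref count 2, used 1/2) -> match (matches: 3)
  'above' -> in reference (ref count 2, used 2/2) -> match (matches: 4)
  'until' -> in reference (ref count 2, used 2/2) -> match (matches: 5)
  'quickly' -> in reference (ref count 2, used 2/2) -> match (matches: 6)
  'with' -> in reference (ref count 2, used 1/2) -> match (matches: 7)
  'with' -> in reference (ref count 2, used 2/2) -> match (matches: 8)
  'with' -> ref count 2 already used up (2/2) -> clipped, no match (matches: 8)
Clipped matches: 8, Candidate length: 9
Precision = 8/9

8/9


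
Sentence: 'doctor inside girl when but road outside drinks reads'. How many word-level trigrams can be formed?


Word trigrams from [9] words:
  Trigram 1: (doctor inside girl)
  Trigram 2: (inside girl when)
  Trigram 3: (girl when but)
  Trigram 4: (when but road)
  Trigram 5: (but road outside)
  Trigram 6: (road outside drinks)
  Trigram 7: (outside drinks reads)
Total word trigrams: 9 - 2 = 7

7


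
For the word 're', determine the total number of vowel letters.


Scanning each character of 're':
  Position 1: 'r' -> consonant (running count: 0)
  Position 2: 'e' -> vowel (running count: 1)
Total vowels: 1

1


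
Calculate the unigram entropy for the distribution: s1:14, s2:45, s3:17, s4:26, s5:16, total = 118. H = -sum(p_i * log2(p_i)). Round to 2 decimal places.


Computing entropy H = -sum(p_i * log2(p_i)):
  s1: p = 14/118 = 0.1186, -p*log2(p) = 0.3649
  s2: p = 45/118 = 0.3814, -p*log2(p) = 0.5304
  s3: p = 17/118 = 0.1441, -p*log2(p) = 0.4027
  s4: p = 26/118 = 0.2203, -p*log2(p) = 0.4808
  s5: p = 16/118 = 0.1356, -p*log2(p) = 0.3909
H = sum of terms = 2.1697
Rounded to 2 decimals: 2.17

2.17


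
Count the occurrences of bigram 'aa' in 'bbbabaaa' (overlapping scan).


Scanning 'bbbabaaa' for bigram 'aa':
  Position 0: 'bb' -> no
  Position 1: 'bb' -> no
  Position 2: 'ba' -> no
  Position 3: 'ab' -> no
  Position 4: 'ba' -> no
  Position 5: 'aa' -> MATCH
  Position 6: 'aa' -> MATCH
Total matches: 2

2


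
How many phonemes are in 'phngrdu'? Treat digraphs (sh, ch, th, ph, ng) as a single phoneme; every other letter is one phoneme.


Parsing 'phngrdu' greedily, digraphs first:
  'ph' -> digraph (1 consonant phoneme) (phonemes so far: 1)
  'ng' -> digraph (1 consonant phoneme) (phonemes so far: 2)
  'r' -> consonant phoneme (phonemes so far: 3)
  'd' -> consonant phoneme (phonemes so far: 4)
  'u' -> vowel phoneme (phonemes so far: 5)
Total phonemes: 5

5


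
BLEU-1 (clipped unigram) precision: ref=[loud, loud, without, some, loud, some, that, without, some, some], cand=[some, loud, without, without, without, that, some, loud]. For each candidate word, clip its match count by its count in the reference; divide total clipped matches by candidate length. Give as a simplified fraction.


Reference word counts: {'loud': 3, 'some': 4, 'that': 1, 'without': 2}
Checking each candidate word (with clipping):
  'some' -> in reference (ref count 4, used 1/4) -> match (matches: 1)
  'loud' -> in reference (ref count 3, used 1/3) -> match (matches: 2)
  'without' -> in reference (ref count 2, used 1/2) -> match (matches: 3)
  'without' -> in reference (ref count 2, used 2/2) -> match (matches: 4)
  'without' -> ref count 2 already used up (2/2) -> clipped, no match (matches: 4)
  'that' -> in reference (ref count 1, used 1/1) -> match (matches: 5)
  'some' -> in reference (ref count 4, used 2/4) -> match (matches: 6)
  'loud' -> in reference (ref count 3, used 2/3) -> match (matches: 7)
Clipped matches: 7, Candidate length: 8
Precision = 7/8

7/8


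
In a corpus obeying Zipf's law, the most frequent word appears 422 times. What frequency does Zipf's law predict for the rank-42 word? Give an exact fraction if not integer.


Zipf's law: freq(rank) = f1 / rank
f1 = 422, rank = 42
freq = 422 / 42
GCD(422, 42) = 2
Simplified: 211/21

211/21


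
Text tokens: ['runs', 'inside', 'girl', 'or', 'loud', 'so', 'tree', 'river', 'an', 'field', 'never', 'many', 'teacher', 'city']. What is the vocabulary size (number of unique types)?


Listing all tokens and tracking unique types:
  Token 1: 'runs' -> NEW (unique so far: 1)
  Token 2: 'inside' -> NEW (unique so far: 2)
  Token 3: 'girl' -> NEW (unique so far: 3)
  Token 4: 'or' -> NEW (unique so far: 4)
  Token 5: 'loud' -> NEW (unique so far: 5)
  Token 6: 'so' -> NEW (unique so far: 6)
  Token 7: 'tree' -> NEW (unique so far: 7)
  Token 8: 'river' -> NEW (unique so far: 8)
  Token 9: 'an' -> NEW (unique so far: 9)
  Token 10: 'field' -> NEW (unique so far: 10)
  Token 11: 'never' -> NEW (unique so far: 11)
  Token 12: 'many' -> NEW (unique so far: 12)
  Token 13: 'teacher' -> NEW (unique so far: 13)
  Token 14: 'city' -> NEW (unique so far: 14)
Unique types: ('an', 'city', 'field', 'girl', 'inside', 'loud', 'many', 'never', 'or', 'river', 'runs', 'so', 'teacher', 'tree')
Vocabulary size: 14

14


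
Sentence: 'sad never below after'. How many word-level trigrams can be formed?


Word trigrams from [4] words:
  Trigram 1: (sad never below)
  Trigram 2: (never below after)
Total word trigrams: 4 - 2 = 2

2


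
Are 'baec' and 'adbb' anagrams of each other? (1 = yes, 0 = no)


Sort characters of 'baec': 'abce'
Sort characters of 'adbb': 'abbd'
Sorted forms differ -> they are NOT anagrams
Result: 0

0


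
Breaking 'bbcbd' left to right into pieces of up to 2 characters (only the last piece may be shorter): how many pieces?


'bbcbd' has 5 characters.
Chunking with max size 2:
  Chunk 1: 'bb' (positions 0-1)
  Chunk 2: 'cb' (positions 2-3)
  Chunk 3: 'd' (positions 4-4)
Total chunks: ceil(5 / 2) = 3

3


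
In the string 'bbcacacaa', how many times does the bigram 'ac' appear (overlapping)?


Scanning 'bbcacacaa' for bigram 'ac':
  Position 0: 'bb' -> no
  Position 1: 'bc' -> no
  Position 2: 'ca' -> no
  Position 3: 'ac' -> MATCH
  Position 4: 'ca' -> no
  Position 5: 'ac' -> MATCH
  Position 6: 'ca' -> no
  Position 7: 'aa' -> no
Total matches: 2

2


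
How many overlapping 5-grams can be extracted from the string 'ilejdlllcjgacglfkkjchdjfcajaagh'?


String 'ilejdlllcjgacglfkkjchdjfcajaagh' has length L = 31.
Number of overlapping n-grams = L - n + 1
Substituting: 31 - 5 + 1 = 27

27


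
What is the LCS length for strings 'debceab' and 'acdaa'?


DP table for LCS of 'debceab' and 'acdaa':
       a  c  d  a  a
    0  0  0  0  0  0
  d 0  0  0  1  1  1
  e 0  0  0  1  1  1
  b 0  0  0  1  1  1
  c 0  0  1  1  1  1
  e 0  0  1  1  1  1
  a 0  1  1  1  2  2
  b 0  1  1  1  2  2
LCS: 'da'
LCS length = 2

2


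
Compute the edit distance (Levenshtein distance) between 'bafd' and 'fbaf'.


Building DP table for s1='bafd' (len 4) and s2='fbaf' (len 4):
       f  b  a  f
    0  1  2  3  4
  b 1  1  1  2  3
  a 2  2  2  1  2
  f 3  2  3  2  1
  d 4  3  3  3  2
Edit distance = dp[4][4] = 2

2


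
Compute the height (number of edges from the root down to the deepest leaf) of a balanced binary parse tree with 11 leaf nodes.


In a balanced binary tree with n leaves the deepest leaf is ceil(log2(n)) edges below the root.
log2(11) = 3.4594
ceil(3.4594) = 4
height (edges) = 4

4


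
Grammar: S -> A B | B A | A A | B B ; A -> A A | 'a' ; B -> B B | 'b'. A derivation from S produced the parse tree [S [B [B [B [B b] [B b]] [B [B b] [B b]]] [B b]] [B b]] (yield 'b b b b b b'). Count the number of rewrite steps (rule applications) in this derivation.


Every bracketed nonterminal node [X ...] in the tree is produced by exactly one rule application.
Reading the tree off as a leftmost derivation:
  Step 1: S  =>  B B   (applied S -> B B)
  Step 2: B B  =>  B B B   (applied B -> B B)
  Step 3: B B B  =>  B B B B   (applied B -> B B)
  Step 4: B B B B  =>  B B B B B   (applied B -> B B)
  Step 5: B B B B B  =>  b B B B B   (applied B -> b)
  Step 6: b B B B B  =>  b b B B B   (applied B -> b)
  Step 7: b b B B B  =>  b b B B B B   (applied B -> B B)
  Step 8: b b B B B B  =>  b b b B B B   (applied B -> b)
  Step 9: b b b B B B  =>  b b b b B B   (applied B -> b)
  Step 10: b b b b B B  =>  b b b b b B   (applied B -> b)
  Step 11: b b b b b B  =>  b b b b b b   (applied B -> b)
Final yield: b b b b b b
Total rewrite steps: 11

11


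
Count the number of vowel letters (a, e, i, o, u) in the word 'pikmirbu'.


Scanning each character of 'pikmirbu':
  Position 1: 'p' -> consonant (running count: 0)
  Position 2: 'i' -> vowel (running count: 1)
  Position 3: 'k' -> consonant (running count: 1)
  Position 4: 'm' -> consonant (running count: 1)
  Position 5: 'i' -> vowel (running count: 2)
  Position 6: 'r' -> consonant (running count: 2)
  Position 7: 'b' -> consonant (running count: 2)
  Position 8: 'u' -> vowel (running count: 3)
Total vowels: 3

3


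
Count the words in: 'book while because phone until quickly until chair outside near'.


Counting words by splitting on spaces:
  Word 1: 'book'
  Word 2: 'while'
  Word 3: 'because'
  Word 4: 'phone'
  Word 5: 'until'
  Word 6: 'quickly'
  Word 7: 'until'
  Word 8: 'chair'
  Word 9: 'outside'
  Word 10: 'near'
Total words: 10

10


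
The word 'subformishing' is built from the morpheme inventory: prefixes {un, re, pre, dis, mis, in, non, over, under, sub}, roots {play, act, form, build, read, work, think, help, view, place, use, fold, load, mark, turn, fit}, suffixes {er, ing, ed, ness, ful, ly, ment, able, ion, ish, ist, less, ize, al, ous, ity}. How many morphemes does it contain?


Segmenting 'subformishing' against the inventory:
  'sub' -> prefix (morpheme 1)
  'form' -> root (morpheme 2)
  'ish' -> suffix (morpheme 3)
  'ing' -> suffix (morpheme 4)
Total morphemes: 4

4


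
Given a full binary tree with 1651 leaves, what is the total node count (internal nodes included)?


Leaf nodes (terminals): 1651
Internal nodes = n - 1 = 1651 - 1 = 1650
Total = leaves + internal = 1651 + 1650 = 3301

3301


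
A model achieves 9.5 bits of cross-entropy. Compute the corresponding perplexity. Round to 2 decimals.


Perplexity formula: PP = 2^H
H = 9.5
PP = 2^9.5
Decompose: 2^9.5 = 2^9 * 2^0.5 = 2^9 * sqrt(2)
2^9 = 512, sqrt(2) ~ 1.4142136
PP ~ 512 * 1.4142136 = 724.0773632
Rounded to 2 decimals: 724.08

724.08


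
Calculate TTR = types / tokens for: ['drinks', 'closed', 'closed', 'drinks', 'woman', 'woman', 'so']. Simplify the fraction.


Tokens: 7
Unique types: ('closed', 'drinks', 'so', 'woman') = 4
TTR = 4/7
Already in lowest terms.

4/7


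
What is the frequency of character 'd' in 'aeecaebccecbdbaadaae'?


Scanning 'aeecaebccecbdbaadaae' for 'd':
  Position 12: 'd' -> MATCH (count: 1)
  Position 16: 'd' -> MATCH (count: 2)
Total occurrences of 'd': 2

2


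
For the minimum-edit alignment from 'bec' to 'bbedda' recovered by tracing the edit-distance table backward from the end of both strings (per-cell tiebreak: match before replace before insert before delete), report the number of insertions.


Edit distance = 4. Backtracking from cell (3, 6) with preference match > replace > insert > delete,
then listing the resulting alignment 'bec' -> 'bbedda' left to right:
  Step 1: insert 'b' [insertion #1]
  Step 2: keep 'b'
  Step 3: keep 'e'
  Step 4: insert 'd' [insertion #2]
  Step 5: insert 'd' [insertion #3]
  Step 6: replace c->a
Total insertions: 3

3


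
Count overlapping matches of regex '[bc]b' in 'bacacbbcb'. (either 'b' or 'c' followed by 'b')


Pattern: [bc]b means either 'b' or 'c' followed by 'b'.
Scanning 'bacacbbcb' position-by-position:
  Pos 0: window 'ba' -> no
  Pos 1: window 'ac' -> no
  Pos 2: window 'ca' -> no
  Pos 3: window 'ac' -> no
  Pos 4: window 'cb' -> MATCH
  Pos 5: window 'bb' -> MATCH
  Pos 6: window 'bc' -> no
  Pos 7: window 'cb' -> MATCH
  Pos 8: window 'b' -> no
Total matches: 3

3


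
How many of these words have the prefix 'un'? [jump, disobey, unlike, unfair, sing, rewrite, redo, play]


Checking each word for prefix 'un':
  'jump' -> no (count: 0)
  'disobey' -> no (count: 0)
  'unlike' -> YES, starts with 'un' (count: 1)
  'unfair' -> YES, starts with 'un' (count: 2)
  'sing' -> no (count: 2)
  'rewrite' -> no (count: 2)
  'redo' -> no (count: 2)
  'play' -> no (count: 2)
Total with prefix 'un': 2

2


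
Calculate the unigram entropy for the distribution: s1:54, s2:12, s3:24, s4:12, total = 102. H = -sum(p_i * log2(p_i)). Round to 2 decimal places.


Computing entropy H = -sum(p_i * log2(p_i)):
  s1: p = 54/102 = 0.5294, -p*log2(p) = 0.4858
  s2: p = 12/102 = 0.1176, -p*log2(p) = 0.3632
  s3: p = 24/102 = 0.2353, -p*log2(p) = 0.4912
  s4: p = 12/102 = 0.1176, -p*log2(p) = 0.3632
H = sum of terms = 1.7034
Rounded to 2 decimals: 1.70

1.70


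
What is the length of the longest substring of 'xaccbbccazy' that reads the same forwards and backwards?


Scanning 'xaccbbccazy' for palindromic substrings.
Substring at positions 1-8: 'accbbcca'.
Check: reverse('accbbcca') = 'accbbcca' -> palindrome confirmed.
Neighbouring characters ('x' / 'z') break symmetry, so it cannot extend further.
No longer palindromic substring exists; longest length = 8

8


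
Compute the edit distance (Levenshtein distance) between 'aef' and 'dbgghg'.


Building DP table for s1='aef' (len 3) and s2='dbgghg' (len 6):
       d  b  g  g  h  g
    0  1  2  3  4  5  6
  a 1  1  2  3  4  5  6
  e 2  2  2  3  4  5  6
  f 3  3  3  3  4  5  6
Edit distance = dp[3][6] = 6

6


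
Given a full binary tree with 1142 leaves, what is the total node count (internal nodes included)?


Leaf nodes (terminals): 1142
Internal nodes = n - 1 = 1142 - 1 = 1141
Total = leaves + internal = 1142 + 1141 = 2283

2283


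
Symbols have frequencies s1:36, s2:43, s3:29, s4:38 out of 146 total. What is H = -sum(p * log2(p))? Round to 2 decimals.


Computing entropy H = -sum(p_i * log2(p_i)):
  s1: p = 36/146 = 0.2466, -p*log2(p) = 0.4981
  s2: p = 43/146 = 0.2945, -p*log2(p) = 0.5194
  s3: p = 29/146 = 0.1986, -p*log2(p) = 0.4632
  s4: p = 38/146 = 0.2603, -p*log2(p) = 0.5054
H = sum of terms = 1.9861
Rounded to 2 decimals: 1.99

1.99


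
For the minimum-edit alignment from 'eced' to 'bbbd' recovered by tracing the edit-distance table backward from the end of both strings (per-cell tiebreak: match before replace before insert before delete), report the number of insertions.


Edit distance = 3. Backtracking from cell (4, 4) with preference match > replace > insert > delete,
then listing the resulting alignment 'eced' -> 'bbbd' left to right:
  Step 1: replace e->b
  Step 2: replace c->b
  Step 3: replace e->b
  Step 4: keep 'd'
Total insertions: 0

0


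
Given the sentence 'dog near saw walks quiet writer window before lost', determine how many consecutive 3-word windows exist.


Word trigrams from [9] words:
  Trigram 1: (dog near saw)
  Trigram 2: (near saw walks)
  Trigram 3: (saw walks quiet)
  Trigram 4: (walks quiet writer)
  Trigram 5: (quiet writer window)
  Trigram 6: (writer window before)
  Trigram 7: (window before lost)
Total word trigrams: 9 - 2 = 7

7


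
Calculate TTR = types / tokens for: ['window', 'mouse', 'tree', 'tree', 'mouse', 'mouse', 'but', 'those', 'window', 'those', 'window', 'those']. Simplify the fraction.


Tokens: 12
Unique types: ('but', 'mouse', 'those', 'tree', 'window') = 5
TTR = 5/12
Already in lowest terms.

5/12


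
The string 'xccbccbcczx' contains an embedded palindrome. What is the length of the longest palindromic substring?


Scanning 'xccbccbcczx' for palindromic substrings.
Substring at positions 1-8: 'ccbccbcc'.
Check: reverse('ccbccbcc') = 'ccbccbcc' -> palindrome confirmed.
Neighbouring characters ('x' / 'z') break symmetry, so it cannot extend further.
No longer palindromic substring exists; longest length = 8

8


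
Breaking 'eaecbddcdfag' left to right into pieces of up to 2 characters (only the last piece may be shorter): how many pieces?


'eaecbddcdfag' has 12 characters.
Chunking with max size 2:
  Chunk 1: 'ea' (positions 0-1)
  Chunk 2: 'ec' (positions 2-3)
  Chunk 3: 'bd' (positions 4-5)
  Chunk 4: 'dc' (positions 6-7)
  Chunk 5: 'df' (positions 8-9)
  Chunk 6: 'ag' (positions 10-11)
Total chunks: ceil(12 / 2) = 6

6


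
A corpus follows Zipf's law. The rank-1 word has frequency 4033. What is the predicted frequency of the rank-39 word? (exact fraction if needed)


Zipf's law: freq(rank) = f1 / rank
f1 = 4033, rank = 39
freq = 4033 / 39
GCD(4033, 39) = 1
Simplified: 4033/39

4033/39


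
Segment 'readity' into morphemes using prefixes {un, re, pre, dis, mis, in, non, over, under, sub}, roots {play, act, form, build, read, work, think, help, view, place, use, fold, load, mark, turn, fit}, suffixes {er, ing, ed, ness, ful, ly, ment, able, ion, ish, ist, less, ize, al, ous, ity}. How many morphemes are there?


Segmenting 'readity' against the inventory:
  'read' -> root (morpheme 1)
  'ity' -> suffix (morpheme 2)
Total morphemes: 2

2
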